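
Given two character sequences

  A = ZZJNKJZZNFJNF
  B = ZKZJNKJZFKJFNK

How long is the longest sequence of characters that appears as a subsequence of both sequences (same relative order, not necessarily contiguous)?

One common subsequence of length 10: Z [1,1], Z [2,3], J [3,4], N [4,5], K [5,6], J [6,7], Z [8,8], F [10,9], J [11,11], N [12,13]. The LCS DP gives dp[13][14] = 10, so this is optimal.

10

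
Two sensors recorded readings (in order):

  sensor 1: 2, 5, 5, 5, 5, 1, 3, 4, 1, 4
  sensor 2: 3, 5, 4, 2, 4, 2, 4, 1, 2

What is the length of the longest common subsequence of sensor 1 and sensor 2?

One common subsequence of length 3: 2 at sensor 1[1]=sensor 2[6]; then 4 at sensor 1[8]=sensor 2[7]; then 1 at sensor 1[9]=sensor 2[8], and the DP table's final entry dp[10][9] is also 3, so no common subsequence is longer.

3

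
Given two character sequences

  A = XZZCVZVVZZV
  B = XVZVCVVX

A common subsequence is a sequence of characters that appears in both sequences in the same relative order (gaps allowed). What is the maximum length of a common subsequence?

Pick X [1,1], then V [5,2], then Z [6,3], then V [7,4], then V [8,6], then V [11,7]; all 6 characters appear in both, in order, and the DP table's final entry dp[11][8] is also 6, so no common subsequence is longer.

6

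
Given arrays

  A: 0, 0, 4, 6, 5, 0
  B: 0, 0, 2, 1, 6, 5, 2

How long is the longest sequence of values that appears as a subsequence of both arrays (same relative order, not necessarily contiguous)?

4

Let dp[i][j] be the LCS length of the first i values of A and the first j values of B. dp[i][j] = dp[i-1][j-1]+1 when the i-th and j-th values match, else max(dp[i-1][j], dp[i][j-1]).
    ·  0  0  2  1  6  5  2
 ·  0  0  0  0  0  0  0  0
 0  0  1  1  1  1  1  1  1
 0  0  1  2  2  2  2  2  2
 4  0  1  2  2  2  2  2  2
 6  0  1  2  2  2  3  3  3
 5  0  1  2  2  2  3  4  4
 0  0  1  2  2  2  3  4  4
dp[6][7] = 4. One LCS (by backtracking along matches): 0, 0, 6, 5.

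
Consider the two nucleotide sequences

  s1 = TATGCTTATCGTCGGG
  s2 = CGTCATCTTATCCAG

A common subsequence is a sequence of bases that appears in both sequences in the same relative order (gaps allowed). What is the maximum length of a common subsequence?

11

Pick T at s1[1]=s2[3] → A at s1[2]=s2[5] → T at s1[3]=s2[6] → C at s1[5]=s2[7] → T at s1[6]=s2[8] → T at s1[7]=s2[9] → A at s1[8]=s2[10] → T at s1[9]=s2[11] → C at s1[10]=s2[12] → C at s1[13]=s2[13] → G at s1[16]=s2[15]; all 11 bases appear in both, in order. Since dp[16][15] = 11, nothing longer is possible.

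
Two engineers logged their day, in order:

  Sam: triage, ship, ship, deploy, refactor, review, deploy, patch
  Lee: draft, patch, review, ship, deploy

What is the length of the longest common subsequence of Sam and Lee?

One common subsequence of length 2: ship at Sam[3]=Lee[4], deploy at Sam[7]=Lee[5]. The LCS DP gives dp[8][5] = 2, so this is optimal.

2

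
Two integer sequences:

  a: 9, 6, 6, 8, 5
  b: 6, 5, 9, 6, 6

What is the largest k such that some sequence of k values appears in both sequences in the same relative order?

Pick 9 (a #1, b #3), 6 (a #2, b #4), 6 (a #3, b #5); all 3 values appear in both, in order. Since dp[5][5] = 3, nothing longer is possible.

3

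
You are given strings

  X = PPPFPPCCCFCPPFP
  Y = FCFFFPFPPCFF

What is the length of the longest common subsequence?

Pick P (X #3, Y #6) → F (X #4, Y #7) → P (X #5, Y #8) → P (X #6, Y #9) → C (X #9, Y #10) → F (X #10, Y #11) → F (X #14, Y #12); all 7 characters appear in both, in order. dp[15][12] = 7 confirms this is the maximum.

7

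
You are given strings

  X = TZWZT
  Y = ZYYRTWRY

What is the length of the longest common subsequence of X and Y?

2

Let dp[i][j] be the LCS length of the first i characters of X and the first j characters of Y. dp[i][j] = dp[i-1][j-1]+1 when the i-th and j-th characters match, else max(dp[i-1][j], dp[i][j-1]).
    ·  Z  Y  Y  R  T  W  R  Y
 ·  0  0  0  0  0  0  0  0  0
 T  0  0  0  0  0  1  1  1  1
 Z  0  1  1  1  1  1  1  1  1
 W  0  1  1  1  1  1  2  2  2
 Z  0  1  1  1  1  1  2  2  2
 T  0  1  1  1  1  2  2  2  2
dp[5][8] = 2. One LCS (by backtracking along matches): TW.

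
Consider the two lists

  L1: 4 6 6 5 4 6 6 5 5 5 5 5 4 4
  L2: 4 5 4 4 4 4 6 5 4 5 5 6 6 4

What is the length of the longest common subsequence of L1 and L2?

Match 4 (L1 #1, L2 #1) → 5 (L1 #4, L2 #2) → 4 (L1 #5, L2 #6) → 6 (L1 #7, L2 #7) → 5 (L1 #8, L2 #8) → 5 (L1 #9, L2 #10) → 5 (L1 #10, L2 #11) → 4 (L1 #14, L2 #14) — 8 values in the same relative order in both, and the DP table's final entry dp[14][14] is also 8, so no common subsequence is longer.

8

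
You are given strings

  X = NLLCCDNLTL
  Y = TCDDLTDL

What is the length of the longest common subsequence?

5

Match C (X #4, Y #2), D (X #6, Y #4), L (X #8, Y #5), T (X #9, Y #6), L (X #10, Y #8) — 5 characters in the same relative order in both. dp[10][8] = 5 confirms this is the maximum.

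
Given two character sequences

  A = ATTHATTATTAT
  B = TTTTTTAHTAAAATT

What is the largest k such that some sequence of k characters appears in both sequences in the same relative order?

8

Match T at A[2]=B[3] → T at A[3]=B[4] → T at A[6]=B[5] → T at A[7]=B[6] → A at A[8]=B[7] → T at A[9]=B[9] → T at A[10]=B[14] → T at A[12]=B[15] — 8 characters in the same relative order in both, and the DP table's final entry dp[12][15] is also 8, so no common subsequence is longer.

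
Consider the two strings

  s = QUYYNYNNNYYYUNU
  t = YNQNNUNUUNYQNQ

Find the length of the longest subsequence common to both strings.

7

Match Q at s[1]=t[3], N at s[5]=t[4], N at s[7]=t[5], N at s[8]=t[7], N at s[9]=t[10], Y at s[10]=t[11], N at s[14]=t[13] — 7 characters in the same relative order in both. Since dp[15][14] = 7, nothing longer is possible.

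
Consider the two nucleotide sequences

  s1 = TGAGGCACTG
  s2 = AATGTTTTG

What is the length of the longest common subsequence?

4

Let dp[i][j] be the LCS length of the first i bases of s1 and the first j bases of s2. dp[i][j] = dp[i-1][j-1]+1 when the i-th and j-th bases match, else max(dp[i-1][j], dp[i][j-1]).
    ·  A  A  T  G  T  T  T  T  G
 ·  0  0  0  0  0  0  0  0  0  0
 T  0  0  0  1  1  1  1  1  1  1
 G  0  0  0  1  2  2  2  2  2  2
 A  0  1  1  1  2  2  2  2  2  2
 G  0  1  1  1  2  2  2  2  2  3
 G  0  1  1  1  2  2  2  2  2  3
 C  0  1  1  1  2  2  2  2  2  3
 A  0  1  2  2  2  2  2  2  2  3
 C  0  1  2  2  2  2  2  2  2  3
 T  0  1  2  3  3  3  3  3  3  3
 G  0  1  2  3  4  4  4  4  4  4
dp[10][9] = 4. One LCS (by backtracking along matches): TGTG.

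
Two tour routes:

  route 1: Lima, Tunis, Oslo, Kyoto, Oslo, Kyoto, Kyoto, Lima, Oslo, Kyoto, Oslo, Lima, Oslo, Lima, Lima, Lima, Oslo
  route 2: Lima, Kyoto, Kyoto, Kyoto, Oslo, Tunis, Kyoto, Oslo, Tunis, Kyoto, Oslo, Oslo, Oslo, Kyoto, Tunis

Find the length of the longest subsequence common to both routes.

Taking Lima at route 1[1]=route 2[1], Kyoto at route 1[4]=route 2[4], Oslo at route 1[5]=route 2[5], Kyoto at route 1[7]=route 2[7], Oslo at route 1[9]=route 2[8], Kyoto at route 1[10]=route 2[10], Oslo at route 1[11]=route 2[11], Oslo at route 1[13]=route 2[12], Oslo at route 1[17]=route 2[13] gives a common subsequence of length 9. Since dp[17][15] = 9, nothing longer is possible.

9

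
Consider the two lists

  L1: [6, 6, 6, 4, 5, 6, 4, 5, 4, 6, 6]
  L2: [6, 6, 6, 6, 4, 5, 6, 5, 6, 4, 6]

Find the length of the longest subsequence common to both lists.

9

Let dp[i][j] be the LCS length of the first i values of L1 and the first j values of L2. dp[i][j] = dp[i-1][j-1]+1 when the i-th and j-th values match, else max(dp[i-1][j], dp[i][j-1]).
    ·  6  6  6  6  4  5  6  5  6  4  6
 ·  0  0  0  0  0  0  0  0  0  0  0  0
 6  0  1  1  1  1  1  1  1  1  1  1  1
 6  0  1  2  2  2  2  2  2  2  2  2  2
 6  0  1  2  3  3  3  3  3  3  3  3  3
 4  0  1  2  3  3  4  4  4  4  4  4  4
 5  0  1  2  3  3  4  5  5  5  5  5  5
 6  0  1  2  3  4  4  5  6  6  6  6  6
 4  0  1  2  3  4  5  5  6  6  6  7  7
 5  0  1  2  3  4  5  6  6  7  7  7  7
 4  0  1  2  3  4  5  6  6  7  7  8  8
 6  0  1  2  3  4  5  6  7  7  8  8  9
 6  0  1  2  3  4  5  6  7  7  8  8  9
dp[11][11] = 9. One LCS (by backtracking along matches): 6, 6, 6, 4, 5, 6, 5, 4, 6.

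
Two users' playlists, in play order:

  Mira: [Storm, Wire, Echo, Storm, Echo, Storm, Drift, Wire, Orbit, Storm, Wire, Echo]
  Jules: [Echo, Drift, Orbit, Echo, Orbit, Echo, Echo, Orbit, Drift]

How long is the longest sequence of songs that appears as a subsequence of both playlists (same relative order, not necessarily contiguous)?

Match Echo [3,1], Echo [5,4], Orbit [9,5], Echo [12,7] — 4 songs in the same relative order in both. Since dp[12][9] = 4, nothing longer is possible.

4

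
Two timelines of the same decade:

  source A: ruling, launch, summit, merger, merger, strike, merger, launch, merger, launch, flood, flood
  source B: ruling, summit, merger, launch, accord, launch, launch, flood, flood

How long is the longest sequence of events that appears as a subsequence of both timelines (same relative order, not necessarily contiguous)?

7

One common subsequence of length 7: ruling [1,1], summit [3,2], merger [4,3], launch [8,6], launch [10,7], flood [11,8], flood [12,9], and the DP table's final entry dp[12][9] is also 7, so no common subsequence is longer.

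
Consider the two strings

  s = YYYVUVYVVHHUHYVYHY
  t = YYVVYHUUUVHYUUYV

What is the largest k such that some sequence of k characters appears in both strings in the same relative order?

10

One common subsequence of length 10: Y at s[2]=t[1], Y at s[3]=t[2], V at s[4]=t[3], V at s[6]=t[4], Y at s[7]=t[5], V at s[9]=t[10], H at s[10]=t[11], U at s[12]=t[14], Y at s[14]=t[15], V at s[15]=t[16], and the DP table's final entry dp[18][16] is also 10, so no common subsequence is longer.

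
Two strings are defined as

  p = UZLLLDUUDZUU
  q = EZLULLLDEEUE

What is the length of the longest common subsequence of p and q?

Match U [1,4] → L [3,5] → L [4,6] → L [5,7] → D [6,8] → U [7,11] — 6 characters in the same relative order in both. The LCS DP gives dp[12][12] = 6, so this is optimal.

6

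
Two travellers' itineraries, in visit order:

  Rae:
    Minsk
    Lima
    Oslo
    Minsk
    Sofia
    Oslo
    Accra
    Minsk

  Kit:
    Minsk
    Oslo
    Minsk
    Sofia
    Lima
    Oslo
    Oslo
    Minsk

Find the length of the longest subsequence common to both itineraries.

6

Taking Minsk at Rae[1]=Kit[1]; then Oslo at Rae[3]=Kit[2]; then Minsk at Rae[4]=Kit[3]; then Sofia at Rae[5]=Kit[4]; then Oslo at Rae[6]=Kit[7]; then Minsk at Rae[8]=Kit[8] gives a common subsequence of length 6. dp[8][8] = 6 confirms this is the maximum.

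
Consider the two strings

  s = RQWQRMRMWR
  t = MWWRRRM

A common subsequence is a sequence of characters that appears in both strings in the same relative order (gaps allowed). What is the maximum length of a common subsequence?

Match R at s[1]=t[4], then R at s[5]=t[5], then R at s[7]=t[6], then M at s[8]=t[7] — 4 characters in the same relative order in both. Since dp[10][7] = 4, nothing longer is possible.

4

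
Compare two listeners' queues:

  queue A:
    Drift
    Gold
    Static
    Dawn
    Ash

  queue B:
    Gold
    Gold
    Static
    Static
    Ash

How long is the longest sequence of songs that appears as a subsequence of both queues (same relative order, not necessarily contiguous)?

Taking Gold [2,2] → Static [3,4] → Ash [5,5] gives a common subsequence of length 3. The LCS DP gives dp[5][5] = 3, so this is optimal.

3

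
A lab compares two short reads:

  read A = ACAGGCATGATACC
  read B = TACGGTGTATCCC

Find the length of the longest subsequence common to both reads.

10

One common subsequence of length 10: A (read A #1, read B #2); then C (read A #2, read B #3); then G (read A #4, read B #4); then G (read A #5, read B #5); then T (read A #8, read B #6); then G (read A #9, read B #7); then A (read A #10, read B #9); then T (read A #11, read B #10); then C (read A #13, read B #12); then C (read A #14, read B #13). The LCS DP gives dp[14][13] = 10, so this is optimal.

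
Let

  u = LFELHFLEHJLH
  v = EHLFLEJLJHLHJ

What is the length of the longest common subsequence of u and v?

One common subsequence of length 8: L (u #1, v #3) → F (u #2, v #4) → E (u #3, v #6) → L (u #4, v #8) → H (u #5, v #10) → L (u #7, v #11) → H (u #9, v #12) → J (u #10, v #13). dp[12][13] = 8 confirms this is the maximum.

8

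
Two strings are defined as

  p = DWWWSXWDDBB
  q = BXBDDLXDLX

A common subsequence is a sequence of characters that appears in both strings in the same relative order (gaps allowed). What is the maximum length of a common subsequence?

Match D (p #1, q #5); then X (p #6, q #7); then D (p #8, q #8) — 3 characters in the same relative order in both, and the DP table's final entry dp[11][10] is also 3, so no common subsequence is longer.

3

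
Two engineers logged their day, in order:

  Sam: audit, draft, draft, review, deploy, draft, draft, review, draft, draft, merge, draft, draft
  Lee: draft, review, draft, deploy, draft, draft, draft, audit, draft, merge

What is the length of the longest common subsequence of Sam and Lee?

8

Pick draft [2,1], draft [3,3], deploy [5,4], draft [6,5], draft [7,6], draft [9,7], draft [10,9], merge [11,10]; all 8 tasks appear in both, in order. Since dp[13][10] = 8, nothing longer is possible.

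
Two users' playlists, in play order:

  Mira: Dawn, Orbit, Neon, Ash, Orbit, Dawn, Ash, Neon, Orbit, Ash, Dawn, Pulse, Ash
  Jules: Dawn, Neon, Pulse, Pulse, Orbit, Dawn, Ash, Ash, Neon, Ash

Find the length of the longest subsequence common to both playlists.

7

Taking Dawn at Mira[1]=Jules[1], then Neon at Mira[3]=Jules[2], then Orbit at Mira[5]=Jules[5], then Dawn at Mira[6]=Jules[6], then Ash at Mira[7]=Jules[8], then Neon at Mira[8]=Jules[9], then Ash at Mira[13]=Jules[10] gives a common subsequence of length 7. Since dp[13][10] = 7, nothing longer is possible.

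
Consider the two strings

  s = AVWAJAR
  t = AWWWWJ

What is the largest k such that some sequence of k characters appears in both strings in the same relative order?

3

Match A [1,1] → W [3,5] → J [5,6] — 3 characters in the same relative order in both. dp[7][6] = 3 confirms this is the maximum.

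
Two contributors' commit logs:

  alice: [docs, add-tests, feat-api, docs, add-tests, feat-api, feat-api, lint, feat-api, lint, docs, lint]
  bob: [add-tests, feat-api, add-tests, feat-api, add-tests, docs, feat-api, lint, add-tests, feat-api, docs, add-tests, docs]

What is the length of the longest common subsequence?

Pick add-tests (alice #2, bob #1); then feat-api (alice #3, bob #2); then add-tests (alice #5, bob #3); then feat-api (alice #6, bob #4); then feat-api (alice #7, bob #7); then lint (alice #8, bob #8); then feat-api (alice #9, bob #10); then docs (alice #11, bob #13); all 8 commits appear in both, in order. The LCS DP gives dp[12][13] = 8, so this is optimal.

8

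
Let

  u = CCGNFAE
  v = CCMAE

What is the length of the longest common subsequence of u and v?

Taking C (u #1, v #1) → C (u #2, v #2) → A (u #6, v #4) → E (u #7, v #5) gives a common subsequence of length 4, and the DP table's final entry dp[7][5] is also 4, so no common subsequence is longer.

4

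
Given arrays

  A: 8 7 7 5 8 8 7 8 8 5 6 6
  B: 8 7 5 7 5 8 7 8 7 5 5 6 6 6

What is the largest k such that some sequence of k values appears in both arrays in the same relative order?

10

One common subsequence of length 10: 8 at A[1]=B[1]; then 7 at A[2]=B[2]; then 7 at A[3]=B[4]; then 5 at A[4]=B[5]; then 8 at A[5]=B[6]; then 8 at A[6]=B[8]; then 7 at A[7]=B[9]; then 5 at A[10]=B[11]; then 6 at A[11]=B[13]; then 6 at A[12]=B[14]. Since dp[12][14] = 10, nothing longer is possible.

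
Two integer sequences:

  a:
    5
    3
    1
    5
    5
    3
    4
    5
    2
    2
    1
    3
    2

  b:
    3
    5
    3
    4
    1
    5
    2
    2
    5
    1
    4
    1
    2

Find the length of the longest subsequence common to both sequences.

Taking 3 [2,1] → 5 [5,2] → 3 [6,3] → 4 [7,4] → 5 [8,6] → 2 [9,7] → 2 [10,8] → 1 [11,12] → 2 [13,13] gives a common subsequence of length 9, and the DP table's final entry dp[13][13] is also 9, so no common subsequence is longer.

9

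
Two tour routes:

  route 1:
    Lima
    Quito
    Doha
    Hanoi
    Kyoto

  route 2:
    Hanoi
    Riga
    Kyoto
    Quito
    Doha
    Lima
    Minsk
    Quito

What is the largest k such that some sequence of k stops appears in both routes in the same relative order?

2

Taking Lima [1,6] → Quito [2,8] gives a common subsequence of length 2, and the DP table's final entry dp[5][8] is also 2, so no common subsequence is longer.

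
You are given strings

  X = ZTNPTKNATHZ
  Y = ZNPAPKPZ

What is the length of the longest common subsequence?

5

Let dp[i][j] be the LCS length of the first i characters of X and the first j characters of Y. dp[i][j] = dp[i-1][j-1]+1 when the i-th and j-th characters match, else max(dp[i-1][j], dp[i][j-1]).
    ·  Z  N  P  A  P  K  P  Z
 ·  0  0  0  0  0  0  0  0  0
 Z  0  1  1  1  1  1  1  1  1
 T  0  1  1  1  1  1  1  1  1
 N  0  1  2  2  2  2  2  2  2
 P  0  1  2  3  3  3  3  3  3
 T  0  1  2  3  3  3  3  3  3
 K  0  1  2  3  3  3  4  4  4
 N  0  1  2  3  3  3  4  4  4
 A  0  1  2  3  4  4  4  4  4
 T  0  1  2  3  4  4  4  4  4
 H  0  1  2  3  4  4  4  4  4
 Z  0  1  2  3  4  4  4  4  5
dp[11][8] = 5. One LCS (by backtracking along matches): ZNPKZ.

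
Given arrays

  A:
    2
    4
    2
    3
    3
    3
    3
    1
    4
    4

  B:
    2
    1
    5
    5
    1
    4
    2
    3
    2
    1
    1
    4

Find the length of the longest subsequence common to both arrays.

Pick 2 at A[1]=B[1]; then 4 at A[2]=B[6]; then 2 at A[3]=B[7]; then 3 at A[4]=B[8]; then 1 at A[8]=B[11]; then 4 at A[10]=B[12]; all 6 values appear in both, in order. dp[10][12] = 6 confirms this is the maximum.

6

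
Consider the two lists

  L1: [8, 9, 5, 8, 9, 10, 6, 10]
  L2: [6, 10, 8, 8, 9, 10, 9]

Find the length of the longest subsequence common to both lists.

Taking 8 at L1[1]=L2[3] → 8 at L1[4]=L2[4] → 9 at L1[5]=L2[5] → 10 at L1[6]=L2[6] gives a common subsequence of length 4. dp[8][7] = 4 confirms this is the maximum.

4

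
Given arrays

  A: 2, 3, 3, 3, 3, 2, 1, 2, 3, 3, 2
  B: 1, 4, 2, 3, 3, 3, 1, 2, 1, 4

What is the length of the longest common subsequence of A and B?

6

Let dp[i][j] be the LCS length of the first i values of A and the first j values of B. dp[i][j] = dp[i-1][j-1]+1 when the i-th and j-th values match, else max(dp[i-1][j], dp[i][j-1]).
    ·  1  4  2  3  3  3  1  2  1  4
 ·  0  0  0  0  0  0  0  0  0  0  0
 2  0  0  0  1  1  1  1  1  1  1  1
 3  0  0  0  1  2  2  2  2  2  2  2
 3  0  0  0  1  2  3  3  3  3  3  3
 3  0  0  0  1  2  3  4  4  4  4  4
 3  0  0  0  1  2  3  4  4  4  4  4
 2  0  0  0  1  2  3  4  4  5  5  5
 1  0  1  1  1  2  3  4  5  5  6  6
 2  0  1  1  2  2  3  4  5  6  6  6
 3  0  1  1  2  3  3  4  5  6  6  6
 3  0  1  1  2  3  4  4  5  6  6  6
 2  0  1  1  2  3  4  4  5  6  6  6
dp[11][10] = 6. One LCS (by backtracking along matches): 2, 3, 3, 3, 2, 1.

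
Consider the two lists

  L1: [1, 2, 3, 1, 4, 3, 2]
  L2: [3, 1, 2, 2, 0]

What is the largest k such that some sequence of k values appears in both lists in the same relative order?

3

Let dp[i][j] be the LCS length of the first i values of L1 and the first j values of L2. dp[i][j] = dp[i-1][j-1]+1 when the i-th and j-th values match, else max(dp[i-1][j], dp[i][j-1]).
    ·  3  1  2  2  0
 ·  0  0  0  0  0  0
 1  0  0  1  1  1  1
 2  0  0  1  2  2  2
 3  0  1  1  2  2  2
 1  0  1  2  2  2  2
 4  0  1  2  2  2  2
 3  0  1  2  2  2  2
 2  0  1  2  3  3  3
dp[7][5] = 3. One LCS (by backtracking along matches): 1, 2, 2.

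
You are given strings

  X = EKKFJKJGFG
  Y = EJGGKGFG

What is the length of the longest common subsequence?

Let dp[i][j] be the LCS length of the first i characters of X and the first j characters of Y. dp[i][j] = dp[i-1][j-1]+1 when the i-th and j-th characters match, else max(dp[i-1][j], dp[i][j-1]).
    ·  E  J  G  G  K  G  F  G
 ·  0  0  0  0  0  0  0  0  0
 E  0  1  1  1  1  1  1  1  1
 K  0  1  1  1  1  2  2  2  2
 K  0  1  1  1  1  2  2  2  2
 F  0  1  1  1  1  2  2  3  3
 J  0  1  2  2  2  2  2  3  3
 K  0  1  2  2  2  3  3  3  3
 J  0  1  2  2  2  3  3  3  3
 G  0  1  2  3  3  3  4  4  4
 F  0  1  2  3  3  3  4  5  5
 G  0  1  2  3  4  4  4  5  6
dp[10][8] = 6. One LCS (by backtracking along matches): EJKGFG.

6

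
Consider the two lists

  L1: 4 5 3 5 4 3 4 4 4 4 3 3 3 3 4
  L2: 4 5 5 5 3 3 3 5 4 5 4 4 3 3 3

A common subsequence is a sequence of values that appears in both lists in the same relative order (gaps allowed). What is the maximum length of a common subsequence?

Match 4 (L1 #1, L2 #1) → 5 (L1 #2, L2 #4) → 3 (L1 #3, L2 #7) → 5 (L1 #4, L2 #8) → 4 (L1 #5, L2 #9) → 4 (L1 #9, L2 #11) → 4 (L1 #10, L2 #12) → 3 (L1 #12, L2 #13) → 3 (L1 #13, L2 #14) → 3 (L1 #14, L2 #15) — 10 values in the same relative order in both. The LCS DP gives dp[15][15] = 10, so this is optimal.

10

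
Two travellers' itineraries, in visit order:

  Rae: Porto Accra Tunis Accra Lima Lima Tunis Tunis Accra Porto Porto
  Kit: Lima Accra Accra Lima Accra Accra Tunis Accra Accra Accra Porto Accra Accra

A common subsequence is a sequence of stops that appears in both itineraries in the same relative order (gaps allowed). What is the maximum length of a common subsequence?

6

Taking Accra [2,2] → Accra [4,3] → Lima [5,4] → Tunis [7,7] → Accra [9,10] → Porto [10,11] gives a common subsequence of length 6. dp[11][13] = 6 confirms this is the maximum.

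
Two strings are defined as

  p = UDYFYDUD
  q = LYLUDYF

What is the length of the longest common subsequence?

4

Let dp[i][j] be the LCS length of the first i characters of p and the first j characters of q. dp[i][j] = dp[i-1][j-1]+1 when the i-th and j-th characters match, else max(dp[i-1][j], dp[i][j-1]).
    ·  L  Y  L  U  D  Y  F
 ·  0  0  0  0  0  0  0  0
 U  0  0  0  0  1  1  1  1
 D  0  0  0  0  1  2  2  2
 Y  0  0  1  1  1  2  3  3
 F  0  0  1  1  1  2  3  4
 Y  0  0  1  1  1  2  3  4
 D  0  0  1  1  1  2  3  4
 U  0  0  1  1  2  2  3  4
 D  0  0  1  1  2  3  3  4
dp[8][7] = 4. One LCS (by backtracking along matches): UDYF.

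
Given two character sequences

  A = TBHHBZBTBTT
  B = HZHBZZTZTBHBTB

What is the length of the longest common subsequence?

7

Taking H (A #3, B #1) → H (A #4, B #3) → B (A #5, B #4) → Z (A #6, B #8) → B (A #7, B #12) → T (A #8, B #13) → B (A #9, B #14) gives a common subsequence of length 7. The LCS DP gives dp[11][14] = 7, so this is optimal.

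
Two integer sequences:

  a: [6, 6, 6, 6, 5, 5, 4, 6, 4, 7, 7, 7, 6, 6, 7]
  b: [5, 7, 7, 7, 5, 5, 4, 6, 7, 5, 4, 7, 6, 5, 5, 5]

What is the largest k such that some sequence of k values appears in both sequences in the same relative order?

7

Taking 5 (a #5, b #5), then 5 (a #6, b #6), then 4 (a #7, b #7), then 6 (a #8, b #8), then 4 (a #9, b #11), then 7 (a #12, b #12), then 6 (a #13, b #13) gives a common subsequence of length 7. The LCS DP gives dp[15][16] = 7, so this is optimal.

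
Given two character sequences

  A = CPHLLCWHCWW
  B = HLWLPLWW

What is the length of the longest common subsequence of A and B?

Let dp[i][j] be the LCS length of the first i characters of A and the first j characters of B. dp[i][j] = dp[i-1][j-1]+1 when the i-th and j-th characters match, else max(dp[i-1][j], dp[i][j-1]).
    ·  H  L  W  L  P  L  W  W
 ·  0  0  0  0  0  0  0  0  0
 C  0  0  0  0  0  0  0  0  0
 P  0  0  0  0  0  1  1  1  1
 H  0  1  1  1  1  1  1  1  1
 L  0  1  2  2  2  2  2  2  2
 L  0  1  2  2  3  3  3  3  3
 C  0  1  2  2  3  3  3  3  3
 W  0  1  2  3  3  3  3  4  4
 H  0  1  2  3  3  3  3  4  4
 C  0  1  2  3  3  3  3  4  4
 W  0  1  2  3  3  3  3  4  5
 W  0  1  2  3  3  3  3  4  5
dp[11][8] = 5. One LCS (by backtracking along matches): HLLWW.

5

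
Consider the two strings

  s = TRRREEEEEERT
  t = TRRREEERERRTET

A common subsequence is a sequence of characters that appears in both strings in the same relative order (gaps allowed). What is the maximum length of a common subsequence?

10

One common subsequence of length 10: T [1,1], R [2,2], R [3,3], R [4,4], E [5,5], E [6,6], E [7,7], E [8,9], E [10,13], T [12,14]. The LCS DP gives dp[12][14] = 10, so this is optimal.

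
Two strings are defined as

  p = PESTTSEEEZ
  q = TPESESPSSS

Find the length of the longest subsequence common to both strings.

Pick P [1,2], then E [2,5], then S [3,9], then S [6,10]; all 4 characters appear in both, in order. dp[10][10] = 4 confirms this is the maximum.

4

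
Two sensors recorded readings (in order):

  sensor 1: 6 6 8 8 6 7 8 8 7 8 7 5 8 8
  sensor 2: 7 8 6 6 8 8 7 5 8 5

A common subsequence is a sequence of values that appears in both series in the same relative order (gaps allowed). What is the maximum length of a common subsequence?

Match 6 at sensor 1[1]=sensor 2[3], then 6 at sensor 1[2]=sensor 2[4], then 8 at sensor 1[3]=sensor 2[5], then 8 at sensor 1[4]=sensor 2[6], then 7 at sensor 1[6]=sensor 2[7], then 8 at sensor 1[10]=sensor 2[9], then 5 at sensor 1[12]=sensor 2[10] — 7 values in the same relative order in both. dp[14][10] = 7 confirms this is the maximum.

7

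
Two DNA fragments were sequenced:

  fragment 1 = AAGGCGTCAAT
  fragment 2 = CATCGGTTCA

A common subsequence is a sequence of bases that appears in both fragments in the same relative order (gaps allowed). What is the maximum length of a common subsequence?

Let dp[i][j] be the LCS length of the first i bases of fragment 1 and the first j bases of fragment 2. dp[i][j] = dp[i-1][j-1]+1 when the i-th and j-th bases match, else max(dp[i-1][j], dp[i][j-1]).
    ·  C  A  T  C  G  G  T  T  C  A
 ·  0  0  0  0  0  0  0  0  0  0  0
 A  0  0  1  1  1  1  1  1  1  1  1
 A  0  0  1  1  1  1  1  1  1  1  2
 G  0  0  1  1  1  2  2  2  2  2  2
 G  0  0  1  1  1  2  3  3  3  3  3
 C  0  1  1  1  2  2  3  3  3  4  4
 G  0  1  1  1  2  3  3  3  3  4  4
 T  0  1  1  2  2  3  3  4  4  4  4
 C  0  1  1  2  3  3  3  4  4  5  5
 A  0  1  2  2  3  3  3  4  4  5  6
 A  0  1  2  2  3  3  3  4  4  5  6
 T  0  1  2  3  3  3  3  4  5  5  6
dp[11][10] = 6. One LCS (by backtracking along matches): AGGTCA.

6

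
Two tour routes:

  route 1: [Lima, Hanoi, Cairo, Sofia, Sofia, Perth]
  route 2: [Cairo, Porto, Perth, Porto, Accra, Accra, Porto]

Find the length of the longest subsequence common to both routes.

2

Match Cairo [3,1]; then Perth [6,3] — 2 stops in the same relative order in both. dp[6][7] = 2 confirms this is the maximum.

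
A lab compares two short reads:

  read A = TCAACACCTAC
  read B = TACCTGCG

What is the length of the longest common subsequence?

Let dp[i][j] be the LCS length of the first i bases of read A and the first j bases of read B. dp[i][j] = dp[i-1][j-1]+1 when the i-th and j-th bases match, else max(dp[i-1][j], dp[i][j-1]).
    ·  T  A  C  C  T  G  C  G
 ·  0  0  0  0  0  0  0  0  0
 T  0  1  1  1  1  1  1  1  1
 C  0  1  1  2  2  2  2  2  2
 A  0  1  2  2  2  2  2  2  2
 A  0  1  2  2  2  2  2  2  2
 C  0  1  2  3  3  3  3  3  3
 A  0  1  2  3  3  3  3  3  3
 C  0  1  2  3  4  4  4  4  4
 C  0  1  2  3  4  4  4  5  5
 T  0  1  2  3  4  5  5  5  5
 A  0  1  2  3  4  5  5  5  5
 C  0  1  2  3  4  5  5  6  6
dp[11][8] = 6. One LCS (by backtracking along matches): TACCTC.

6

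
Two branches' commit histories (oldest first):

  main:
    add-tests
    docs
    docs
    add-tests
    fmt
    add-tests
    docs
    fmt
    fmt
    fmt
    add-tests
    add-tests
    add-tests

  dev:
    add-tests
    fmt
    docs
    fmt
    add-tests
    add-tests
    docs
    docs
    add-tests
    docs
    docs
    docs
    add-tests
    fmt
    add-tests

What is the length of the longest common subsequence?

8

Taking add-tests [1,1], then docs [2,3], then add-tests [4,5], then add-tests [6,6], then docs [7,8], then add-tests [11,9], then add-tests [12,13], then add-tests [13,15] gives a common subsequence of length 8. dp[13][15] = 8 confirms this is the maximum.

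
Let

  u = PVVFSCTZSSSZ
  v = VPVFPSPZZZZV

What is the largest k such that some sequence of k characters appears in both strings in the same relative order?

Let dp[i][j] be the LCS length of the first i characters of u and the first j characters of v. dp[i][j] = dp[i-1][j-1]+1 when the i-th and j-th characters match, else max(dp[i-1][j], dp[i][j-1]).
    ·  V  P  V  F  P  S  P  Z  Z  Z  Z  V
 ·  0  0  0  0  0  0  0  0  0  0  0  0  0
 P  0  0  1  1  1  1  1  1  1  1  1  1  1
 V  0  1  1  2  2  2  2  2  2  2  2  2  2
 V  0  1  1  2  2  2  2  2  2  2  2  2  3
 F  0  1  1  2  3  3  3  3  3  3  3  3  3
 S  0  1  1  2  3  3  4  4  4  4  4  4  4
 C  0  1  1  2  3  3  4  4  4  4  4  4  4
 T  0  1  1  2  3  3  4  4  4  4  4  4  4
 Z  0  1  1  2  3  3  4  4  5  5  5  5  5
 S  0  1  1  2  3  3  4  4  5  5  5  5  5
 S  0  1  1  2  3  3  4  4  5  5  5  5  5
 S  0  1  1  2  3  3  4  4  5  5  5  5  5
 Z  0  1  1  2  3  3  4  4  5  6  6  6  6
dp[12][12] = 6. One LCS (by backtracking along matches): PVFSZZ.

6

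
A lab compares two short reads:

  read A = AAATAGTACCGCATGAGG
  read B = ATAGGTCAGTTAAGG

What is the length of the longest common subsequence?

11

Taking A [3,1]; then T [4,2]; then A [5,3]; then G [6,5]; then T [7,6]; then A [8,8]; then G [11,9]; then A [13,12]; then A [16,13]; then G [17,14]; then G [18,15] gives a common subsequence of length 11. Since dp[18][15] = 11, nothing longer is possible.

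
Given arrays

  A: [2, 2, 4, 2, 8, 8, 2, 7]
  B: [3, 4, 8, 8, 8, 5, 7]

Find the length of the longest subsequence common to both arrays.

Let dp[i][j] be the LCS length of the first i values of A and the first j values of B. dp[i][j] = dp[i-1][j-1]+1 when the i-th and j-th values match, else max(dp[i-1][j], dp[i][j-1]).
    ·  3  4  8  8  8  5  7
 ·  0  0  0  0  0  0  0  0
 2  0  0  0  0  0  0  0  0
 2  0  0  0  0  0  0  0  0
 4  0  0  1  1  1  1  1  1
 2  0  0  1  1  1  1  1  1
 8  0  0  1  2  2  2  2  2
 8  0  0  1  2  3  3  3  3
 2  0  0  1  2  3  3  3  3
 7  0  0  1  2  3  3  3  4
dp[8][7] = 4. One LCS (by backtracking along matches): 4, 8, 8, 7.

4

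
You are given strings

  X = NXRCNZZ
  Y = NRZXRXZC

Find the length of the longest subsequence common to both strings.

4

Let dp[i][j] be the LCS length of the first i characters of X and the first j characters of Y. dp[i][j] = dp[i-1][j-1]+1 when the i-th and j-th characters match, else max(dp[i-1][j], dp[i][j-1]).
    ·  N  R  Z  X  R  X  Z  C
 ·  0  0  0  0  0  0  0  0  0
 N  0  1  1  1  1  1  1  1  1
 X  0  1  1  1  2  2  2  2  2
 R  0  1  2  2  2  3  3  3  3
 C  0  1  2  2  2  3  3  3  4
 N  0  1  2  2  2  3  3  3  4
 Z  0  1  2  3  3  3  3  4  4
 Z  0  1  2  3  3  3  3  4  4
dp[7][8] = 4. One LCS (by backtracking along matches): NXRC.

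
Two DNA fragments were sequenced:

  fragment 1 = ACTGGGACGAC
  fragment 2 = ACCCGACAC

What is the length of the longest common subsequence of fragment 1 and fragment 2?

Match A at fragment 1[1]=fragment 2[1], then C at fragment 1[2]=fragment 2[4], then G at fragment 1[6]=fragment 2[5], then A at fragment 1[7]=fragment 2[6], then C at fragment 1[8]=fragment 2[7], then A at fragment 1[10]=fragment 2[8], then C at fragment 1[11]=fragment 2[9] — 7 bases in the same relative order in both. Since dp[11][9] = 7, nothing longer is possible.

7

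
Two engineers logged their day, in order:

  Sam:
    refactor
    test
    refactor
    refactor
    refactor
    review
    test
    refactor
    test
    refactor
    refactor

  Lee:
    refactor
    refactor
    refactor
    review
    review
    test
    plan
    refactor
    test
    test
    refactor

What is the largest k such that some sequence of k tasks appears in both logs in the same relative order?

8

Pick refactor (Sam #1, Lee #1), refactor (Sam #3, Lee #2), refactor (Sam #4, Lee #3), review (Sam #6, Lee #5), test (Sam #7, Lee #6), refactor (Sam #8, Lee #8), test (Sam #9, Lee #10), refactor (Sam #11, Lee #11); all 8 tasks appear in both, in order, and the DP table's final entry dp[11][11] is also 8, so no common subsequence is longer.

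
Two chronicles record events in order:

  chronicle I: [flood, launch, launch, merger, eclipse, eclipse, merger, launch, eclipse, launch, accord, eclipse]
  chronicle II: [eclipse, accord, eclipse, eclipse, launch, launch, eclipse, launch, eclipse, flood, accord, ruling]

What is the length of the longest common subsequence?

6

Pick launch (chronicle I #2, chronicle II #5), then launch (chronicle I #3, chronicle II #6), then eclipse (chronicle I #6, chronicle II #7), then launch (chronicle I #8, chronicle II #8), then eclipse (chronicle I #9, chronicle II #9), then accord (chronicle I #11, chronicle II #11); all 6 events appear in both, in order. The LCS DP gives dp[12][12] = 6, so this is optimal.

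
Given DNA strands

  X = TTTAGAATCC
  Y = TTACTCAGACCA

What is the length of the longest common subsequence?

8

Let dp[i][j] be the LCS length of the first i bases of X and the first j bases of Y. dp[i][j] = dp[i-1][j-1]+1 when the i-th and j-th bases match, else max(dp[i-1][j], dp[i][j-1]).
    ·  T  T  A  C  T  C  A  G  A  C  C  A
 ·  0  0  0  0  0  0  0  0  0  0  0  0  0
 T  0  1  1  1  1  1  1  1  1  1  1  1  1
 T  0  1  2  2  2  2  2  2  2  2  2  2  2
 T  0  1  2  2  2  3  3  3  3  3  3  3  3
 A  0  1  2  3  3  3  3  4  4  4  4  4  4
 G  0  1  2  3  3  3  3  4  5  5  5  5  5
 A  0  1  2  3  3  3  3  4  5  6  6  6  6
 A  0  1  2  3  3  3  3  4  5  6  6  6  7
 T  0  1  2  3  3  4  4  4  5  6  6  6  7
 C  0  1  2  3  4  4  5  5  5  6  7  7  7
 C  0  1  2  3  4  4  5  5  5  6  7  8  8
dp[10][12] = 8. One LCS (by backtracking along matches): TTTAGACC.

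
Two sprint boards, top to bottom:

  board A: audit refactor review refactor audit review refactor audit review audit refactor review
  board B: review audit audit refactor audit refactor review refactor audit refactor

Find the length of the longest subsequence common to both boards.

Pick audit [1,3]; then refactor [2,4]; then refactor [4,6]; then review [6,7]; then refactor [7,8]; then audit [10,9]; then refactor [11,10]; all 7 tasks appear in both, in order. dp[12][10] = 7 confirms this is the maximum.

7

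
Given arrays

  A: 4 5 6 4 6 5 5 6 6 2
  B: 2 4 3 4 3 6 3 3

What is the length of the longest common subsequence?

3

Let dp[i][j] be the LCS length of the first i values of A and the first j values of B. dp[i][j] = dp[i-1][j-1]+1 when the i-th and j-th values match, else max(dp[i-1][j], dp[i][j-1]).
    ·  2  4  3  4  3  6  3  3
 ·  0  0  0  0  0  0  0  0  0
 4  0  0  1  1  1  1  1  1  1
 5  0  0  1  1  1  1  1  1  1
 6  0  0  1  1  1  1  2  2  2
 4  0  0  1  1  2  2  2  2  2
 6  0  0  1  1  2  2  3  3  3
 5  0  0  1  1  2  2  3  3  3
 5  0  0  1  1  2  2  3  3  3
 6  0  0  1  1  2  2  3  3  3
 6  0  0  1  1  2  2  3  3  3
 2  0  1  1  1  2  2  3  3  3
dp[10][8] = 3. One LCS (by backtracking along matches): 4, 4, 6.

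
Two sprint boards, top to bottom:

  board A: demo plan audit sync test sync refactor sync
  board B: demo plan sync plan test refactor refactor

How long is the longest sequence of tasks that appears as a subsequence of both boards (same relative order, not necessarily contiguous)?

One common subsequence of length 5: demo at board A[1]=board B[1], plan at board A[2]=board B[2], sync at board A[4]=board B[3], test at board A[5]=board B[5], refactor at board A[7]=board B[7]. Since dp[8][7] = 5, nothing longer is possible.

5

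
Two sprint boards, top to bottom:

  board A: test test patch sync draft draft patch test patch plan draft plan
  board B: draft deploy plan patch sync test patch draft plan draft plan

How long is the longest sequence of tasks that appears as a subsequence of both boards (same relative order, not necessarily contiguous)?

7

Taking patch at board A[3]=board B[4], sync at board A[4]=board B[5], test at board A[8]=board B[6], patch at board A[9]=board B[7], plan at board A[10]=board B[9], draft at board A[11]=board B[10], plan at board A[12]=board B[11] gives a common subsequence of length 7, and the DP table's final entry dp[12][11] is also 7, so no common subsequence is longer.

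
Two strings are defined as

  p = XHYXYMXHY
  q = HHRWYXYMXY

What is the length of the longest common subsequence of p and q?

7

Taking H (p #2, q #2), Y (p #3, q #5), X (p #4, q #6), Y (p #5, q #7), M (p #6, q #8), X (p #7, q #9), Y (p #9, q #10) gives a common subsequence of length 7. The LCS DP gives dp[9][10] = 7, so this is optimal.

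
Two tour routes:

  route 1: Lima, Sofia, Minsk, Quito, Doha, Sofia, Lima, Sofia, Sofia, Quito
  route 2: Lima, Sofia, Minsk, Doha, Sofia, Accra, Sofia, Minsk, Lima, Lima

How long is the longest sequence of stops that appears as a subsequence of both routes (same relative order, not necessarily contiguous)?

Taking Lima [1,1], Sofia [2,2], Minsk [3,3], Doha [5,4], Sofia [6,7], Lima [7,10] gives a common subsequence of length 6. Since dp[10][10] = 6, nothing longer is possible.

6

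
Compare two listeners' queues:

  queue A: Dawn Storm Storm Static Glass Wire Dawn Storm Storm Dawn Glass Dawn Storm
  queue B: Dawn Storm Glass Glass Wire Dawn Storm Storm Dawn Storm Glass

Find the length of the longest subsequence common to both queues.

9

One common subsequence of length 9: Dawn at queue A[1]=queue B[1], then Storm at queue A[2]=queue B[2], then Glass at queue A[5]=queue B[4], then Wire at queue A[6]=queue B[5], then Dawn at queue A[7]=queue B[6], then Storm at queue A[8]=queue B[7], then Storm at queue A[9]=queue B[8], then Dawn at queue A[10]=queue B[9], then Glass at queue A[11]=queue B[11]. The LCS DP gives dp[13][11] = 9, so this is optimal.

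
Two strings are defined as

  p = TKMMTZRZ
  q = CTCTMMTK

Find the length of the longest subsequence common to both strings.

4

Match T [1,4], M [3,5], M [4,6], T [5,7] — 4 characters in the same relative order in both. The LCS DP gives dp[8][8] = 4, so this is optimal.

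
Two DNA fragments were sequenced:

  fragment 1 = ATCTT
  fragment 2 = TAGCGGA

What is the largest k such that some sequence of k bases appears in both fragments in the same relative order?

2

Match A at fragment 1[1]=fragment 2[2] → C at fragment 1[3]=fragment 2[4] — 2 bases in the same relative order in both. The LCS DP gives dp[5][7] = 2, so this is optimal.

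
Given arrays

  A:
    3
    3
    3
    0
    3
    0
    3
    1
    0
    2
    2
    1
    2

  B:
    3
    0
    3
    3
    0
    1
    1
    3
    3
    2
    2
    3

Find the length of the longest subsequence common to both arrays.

8

Pick 3 [1,1], then 3 [2,3], then 3 [3,4], then 0 [4,5], then 3 [5,8], then 3 [7,9], then 2 [10,10], then 2 [11,11]; all 8 values appear in both, in order. The LCS DP gives dp[13][12] = 8, so this is optimal.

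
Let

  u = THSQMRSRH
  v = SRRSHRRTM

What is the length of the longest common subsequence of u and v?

Match S [3,1], R [6,3], S [7,4], R [8,7] — 4 characters in the same relative order in both, and the DP table's final entry dp[9][9] is also 4, so no common subsequence is longer.

4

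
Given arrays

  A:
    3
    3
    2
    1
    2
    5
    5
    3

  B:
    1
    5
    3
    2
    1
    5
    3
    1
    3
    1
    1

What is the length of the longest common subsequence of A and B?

5

Let dp[i][j] be the LCS length of the first i values of A and the first j values of B. dp[i][j] = dp[i-1][j-1]+1 when the i-th and j-th values match, else max(dp[i-1][j], dp[i][j-1]).
    ·  1  5  3  2  1  5  3  1  3  1  1
 ·  0  0  0  0  0  0  0  0  0  0  0  0
 3  0  0  0  1  1  1  1  1  1  1  1  1
 3  0  0  0  1  1  1  1  2  2  2  2  2
 2  0  0  0  1  2  2  2  2  2  2  2  2
 1  0  1  1  1  2  3  3  3  3  3  3  3
 2  0  1  1  1  2  3  3  3  3  3  3  3
 5  0  1  2  2  2  3  4  4  4  4  4  4
 5  0  1  2  2  2  3  4  4  4  4  4  4
 3  0  1  2  3  3  3  4  5  5  5  5  5
dp[8][11] = 5. One LCS (by backtracking along matches): 3, 2, 1, 5, 3.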